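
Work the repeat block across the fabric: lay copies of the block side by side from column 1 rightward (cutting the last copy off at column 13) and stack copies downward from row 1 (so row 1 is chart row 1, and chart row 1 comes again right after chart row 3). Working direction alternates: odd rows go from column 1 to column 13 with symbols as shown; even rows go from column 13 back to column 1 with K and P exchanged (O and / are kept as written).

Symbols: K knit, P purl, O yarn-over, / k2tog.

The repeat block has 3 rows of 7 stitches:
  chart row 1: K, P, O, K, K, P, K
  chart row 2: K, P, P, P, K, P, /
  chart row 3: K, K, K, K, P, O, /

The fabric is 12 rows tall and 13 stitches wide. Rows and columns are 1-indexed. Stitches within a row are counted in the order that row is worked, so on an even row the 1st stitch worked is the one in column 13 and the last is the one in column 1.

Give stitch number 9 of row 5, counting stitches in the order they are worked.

Row 5: (5-1) mod 3 = 1, so use chart row 2. Odd row -> RS.
Chart row 2 tiled across columns 1-13: K P P P K P / K P P P K P
RS: work column 1 to column 13, symbols as charted — the tiled row is the row as worked.
The 9th stitch worked is P.

Result:
P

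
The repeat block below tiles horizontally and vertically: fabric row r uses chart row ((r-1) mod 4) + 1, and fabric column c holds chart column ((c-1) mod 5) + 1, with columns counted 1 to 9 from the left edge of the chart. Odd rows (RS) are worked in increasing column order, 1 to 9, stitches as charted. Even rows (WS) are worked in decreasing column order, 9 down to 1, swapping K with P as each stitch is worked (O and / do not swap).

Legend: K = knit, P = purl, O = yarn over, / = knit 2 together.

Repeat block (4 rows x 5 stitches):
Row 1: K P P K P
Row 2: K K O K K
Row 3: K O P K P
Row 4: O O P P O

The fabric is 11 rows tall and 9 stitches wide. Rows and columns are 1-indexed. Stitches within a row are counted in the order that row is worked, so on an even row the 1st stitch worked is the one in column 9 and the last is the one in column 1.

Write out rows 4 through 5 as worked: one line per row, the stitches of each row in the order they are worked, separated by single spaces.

Row 4: chart row 4, WS - tiled (columns 1-9): O O P P O O O P P; work from column 9 back to 1 with K<->P swapped.
Row 5: chart row 1, RS - tile across columns 1-9 and work as-is.

Rows as worked:
K K O O O K K O O
K P P K P K P P K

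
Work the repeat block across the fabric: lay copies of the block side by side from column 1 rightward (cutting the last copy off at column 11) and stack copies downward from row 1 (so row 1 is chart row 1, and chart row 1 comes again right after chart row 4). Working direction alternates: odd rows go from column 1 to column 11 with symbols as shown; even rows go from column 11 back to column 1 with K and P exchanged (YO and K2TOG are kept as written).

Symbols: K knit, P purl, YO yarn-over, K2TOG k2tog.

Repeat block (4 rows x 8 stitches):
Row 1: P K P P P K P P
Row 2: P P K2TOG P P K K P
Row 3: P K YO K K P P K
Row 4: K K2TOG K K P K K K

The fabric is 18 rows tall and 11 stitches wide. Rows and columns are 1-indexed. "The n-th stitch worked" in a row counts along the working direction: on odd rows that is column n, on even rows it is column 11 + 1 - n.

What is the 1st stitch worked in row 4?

Result:
P

Derivation:
For row 4: chart row = ((4-1) mod 4) + 1 = 4; this is a WS (even) row.
Chart row 4 tiled across columns 1-11: K K2TOG K K P K K K K K2TOG K
WS row: flip the tiled sequence (start at column 11) and apply K<->P; YO and K2TOG stay.
Row 4 as worked: P K2TOG P P P P K P P K2TOG P
The 1st stitch worked is P.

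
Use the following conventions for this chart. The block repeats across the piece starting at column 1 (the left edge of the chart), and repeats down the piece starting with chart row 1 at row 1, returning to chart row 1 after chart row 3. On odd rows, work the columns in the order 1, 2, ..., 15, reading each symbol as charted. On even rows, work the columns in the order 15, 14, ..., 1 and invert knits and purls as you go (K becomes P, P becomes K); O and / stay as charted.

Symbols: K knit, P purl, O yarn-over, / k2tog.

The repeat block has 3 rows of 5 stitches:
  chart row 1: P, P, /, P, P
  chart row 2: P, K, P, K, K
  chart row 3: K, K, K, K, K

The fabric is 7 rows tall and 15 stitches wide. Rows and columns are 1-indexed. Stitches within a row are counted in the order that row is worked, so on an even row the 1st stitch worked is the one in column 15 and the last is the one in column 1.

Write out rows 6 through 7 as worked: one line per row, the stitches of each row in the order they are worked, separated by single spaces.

Result:
P P P P P P P P P P P P P P P
P P / P P P P / P P P P / P P

Derivation:
Row 6: chart row 3, WS - tiled (columns 1-15): K K K K K K K K K K K K K K K; work from column 15 back to 1 with K<->P swapped.
Row 7: chart row 1, RS - tile across columns 1-15 and work as-is.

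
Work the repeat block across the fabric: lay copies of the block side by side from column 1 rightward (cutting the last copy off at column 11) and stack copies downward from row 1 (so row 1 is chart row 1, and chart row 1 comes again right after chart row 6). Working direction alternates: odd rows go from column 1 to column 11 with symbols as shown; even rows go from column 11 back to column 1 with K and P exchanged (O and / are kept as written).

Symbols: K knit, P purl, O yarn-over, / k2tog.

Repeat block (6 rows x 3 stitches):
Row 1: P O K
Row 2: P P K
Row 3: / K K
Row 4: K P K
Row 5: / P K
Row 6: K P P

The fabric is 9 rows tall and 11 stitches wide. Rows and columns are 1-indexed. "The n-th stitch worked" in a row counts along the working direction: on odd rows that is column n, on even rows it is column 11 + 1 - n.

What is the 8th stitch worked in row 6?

== STITCH ==
P

Derivation:
For row 6: chart row = ((6-1) mod 6) + 1 = 6; this is a WS (even) row.
Chart row 6 tiled across columns 1-11: K P P K P P K P P K P
WS row: flip the tiled sequence (start at column 11) and apply K<->P; O and / stay.
Row 6 as worked: K P K K P K K P K K P
The 8th stitch worked is P.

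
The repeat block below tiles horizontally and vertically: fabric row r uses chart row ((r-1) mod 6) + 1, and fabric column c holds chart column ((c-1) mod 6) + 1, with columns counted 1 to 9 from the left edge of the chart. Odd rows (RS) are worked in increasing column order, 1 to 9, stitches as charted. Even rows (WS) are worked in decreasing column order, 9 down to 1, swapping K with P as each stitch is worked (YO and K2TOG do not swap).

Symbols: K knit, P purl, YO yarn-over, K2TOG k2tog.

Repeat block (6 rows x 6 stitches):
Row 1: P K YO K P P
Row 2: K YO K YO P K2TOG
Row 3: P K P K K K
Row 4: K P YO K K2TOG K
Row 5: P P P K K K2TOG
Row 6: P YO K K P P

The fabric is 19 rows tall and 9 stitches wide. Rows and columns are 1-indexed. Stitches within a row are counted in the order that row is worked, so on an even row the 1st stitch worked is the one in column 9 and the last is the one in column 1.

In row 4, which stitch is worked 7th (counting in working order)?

Stitch:
YO

Derivation:
For row 4: chart row = ((4-1) mod 6) + 1 = 4; this is a WS (even) row.
Chart row 4 tiled across columns 1-9: K P YO K K2TOG K K P YO
WS row: flip the tiled sequence (start at column 9) and apply K<->P; YO and K2TOG stay.
Row 4 as worked: YO K P P K2TOG P YO K P
Counting 7 along the worked row gives YO.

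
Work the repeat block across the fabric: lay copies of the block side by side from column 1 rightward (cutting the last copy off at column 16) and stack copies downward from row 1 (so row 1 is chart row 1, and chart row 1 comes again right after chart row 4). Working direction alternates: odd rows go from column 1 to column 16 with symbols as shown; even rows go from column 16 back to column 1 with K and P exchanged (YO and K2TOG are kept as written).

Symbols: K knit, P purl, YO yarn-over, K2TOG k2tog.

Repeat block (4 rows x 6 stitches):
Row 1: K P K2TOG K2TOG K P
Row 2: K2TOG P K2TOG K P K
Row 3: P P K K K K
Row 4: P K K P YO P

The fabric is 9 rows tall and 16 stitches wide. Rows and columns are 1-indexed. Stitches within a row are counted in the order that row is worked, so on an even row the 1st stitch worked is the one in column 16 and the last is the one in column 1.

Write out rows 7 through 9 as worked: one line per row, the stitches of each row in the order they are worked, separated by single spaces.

Row 7: chart row 3, RS - tile across columns 1-16 and work as-is.
Row 8: chart row 4, WS - tiled (columns 1-16): P K K P YO P P K K P YO P P K K P; work from column 16 back to 1 with K<->P swapped.
Row 9: chart row 1, RS - tile across columns 1-16 and work as-is.

Result:
P P K K K K P P K K K K P P K K
K P P K K YO K P P K K YO K P P K
K P K2TOG K2TOG K P K P K2TOG K2TOG K P K P K2TOG K2TOG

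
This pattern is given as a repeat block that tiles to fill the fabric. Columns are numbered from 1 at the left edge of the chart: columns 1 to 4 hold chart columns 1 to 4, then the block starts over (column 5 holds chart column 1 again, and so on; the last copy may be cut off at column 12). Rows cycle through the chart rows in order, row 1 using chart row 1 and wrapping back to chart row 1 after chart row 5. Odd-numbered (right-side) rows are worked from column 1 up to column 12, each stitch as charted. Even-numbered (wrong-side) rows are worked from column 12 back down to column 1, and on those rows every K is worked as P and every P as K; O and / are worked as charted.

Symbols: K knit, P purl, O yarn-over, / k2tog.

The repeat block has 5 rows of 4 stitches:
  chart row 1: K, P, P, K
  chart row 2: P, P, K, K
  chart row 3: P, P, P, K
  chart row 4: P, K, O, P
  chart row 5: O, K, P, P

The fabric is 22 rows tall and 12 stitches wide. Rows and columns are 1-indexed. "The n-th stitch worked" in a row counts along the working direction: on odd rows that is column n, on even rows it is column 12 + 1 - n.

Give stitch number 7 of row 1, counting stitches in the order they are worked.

For row 1: chart row = ((1-1) mod 5) + 1 = 1; this is a RS (odd) row.
Chart row 1 tiled across columns 1-12: K P P K K P P K K P P K
RS: work column 1 to column 12, symbols as charted — the tiled row is the row as worked.
Counting 7 along the worked row gives P.

Stitch:
P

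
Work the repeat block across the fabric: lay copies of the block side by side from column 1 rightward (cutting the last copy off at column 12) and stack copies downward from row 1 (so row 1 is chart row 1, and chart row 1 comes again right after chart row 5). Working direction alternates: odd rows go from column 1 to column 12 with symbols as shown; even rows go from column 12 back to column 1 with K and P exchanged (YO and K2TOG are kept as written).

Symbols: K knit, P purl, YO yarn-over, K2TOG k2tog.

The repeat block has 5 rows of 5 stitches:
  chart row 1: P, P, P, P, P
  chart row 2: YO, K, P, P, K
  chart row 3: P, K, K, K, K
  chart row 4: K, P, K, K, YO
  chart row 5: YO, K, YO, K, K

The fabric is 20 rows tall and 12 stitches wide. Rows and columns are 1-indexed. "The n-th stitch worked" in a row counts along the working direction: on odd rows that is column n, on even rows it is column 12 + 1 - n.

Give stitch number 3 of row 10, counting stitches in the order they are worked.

== STITCH ==
P

Derivation:
For row 10: chart row = ((10-1) mod 5) + 1 = 5; this is a WS (even) row.
Chart row 5 tiled across columns 1-12: YO K YO K K YO K YO K K YO K
WS: work from column 12 back to column 1 (reverse the tiled row), swapping K<->P (YO and K2TOG unchanged).
Row 10 as worked: P YO P P YO P YO P P YO P YO
The 3rd stitch worked is P.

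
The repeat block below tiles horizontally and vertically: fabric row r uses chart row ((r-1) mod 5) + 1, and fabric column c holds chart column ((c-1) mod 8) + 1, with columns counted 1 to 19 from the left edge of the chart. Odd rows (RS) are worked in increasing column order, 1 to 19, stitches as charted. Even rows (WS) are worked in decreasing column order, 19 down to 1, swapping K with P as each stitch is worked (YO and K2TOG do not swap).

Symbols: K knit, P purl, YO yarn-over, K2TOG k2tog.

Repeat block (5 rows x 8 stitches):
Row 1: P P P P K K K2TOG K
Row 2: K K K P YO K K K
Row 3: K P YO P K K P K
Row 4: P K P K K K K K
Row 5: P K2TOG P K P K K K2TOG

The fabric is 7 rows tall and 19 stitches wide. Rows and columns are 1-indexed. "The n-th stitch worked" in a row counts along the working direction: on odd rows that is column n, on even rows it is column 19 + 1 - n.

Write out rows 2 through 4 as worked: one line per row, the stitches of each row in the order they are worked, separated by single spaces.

Result:
P P P P P P YO K P P P P P P YO K P P P
K P YO P K K P K K P YO P K K P K K P YO
K P K P P P P P K P K P P P P P K P K

Derivation:
Row 2: chart row 2, WS - tiled (columns 1-19): K K K P YO K K K K K K P YO K K K K K K; work from column 19 back to 1 with K<->P swapped.
Row 3: chart row 3, RS - tile across columns 1-19 and work as-is.
Row 4: chart row 4, WS - tiled (columns 1-19): P K P K K K K K P K P K K K K K P K P; work from column 19 back to 1 with K<->P swapped.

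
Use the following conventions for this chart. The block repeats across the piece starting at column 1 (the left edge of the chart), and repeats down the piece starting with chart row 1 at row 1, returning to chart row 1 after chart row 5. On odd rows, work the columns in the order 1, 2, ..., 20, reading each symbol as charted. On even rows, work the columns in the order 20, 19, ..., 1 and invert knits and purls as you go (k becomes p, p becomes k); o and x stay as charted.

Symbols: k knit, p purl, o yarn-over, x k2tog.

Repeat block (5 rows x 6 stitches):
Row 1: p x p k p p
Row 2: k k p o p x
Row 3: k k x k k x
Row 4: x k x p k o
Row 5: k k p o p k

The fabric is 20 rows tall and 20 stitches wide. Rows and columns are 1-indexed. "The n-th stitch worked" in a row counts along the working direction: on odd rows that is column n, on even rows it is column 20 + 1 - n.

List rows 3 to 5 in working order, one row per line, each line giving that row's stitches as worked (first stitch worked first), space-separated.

Result:
k k x k k x k k x k k x k k x k k x k k
p x o p k x p x o p k x p x o p k x p x
k k p o p k k k p o p k k k p o p k k k

Derivation:
Row 3: chart row 3, RS - tile across columns 1-20 and work as-is.
Row 4: chart row 4, WS - tiled (columns 1-20): x k x p k o x k x p k o x k x p k o x k; work from column 20 back to 1 with k<->p swapped.
Row 5: chart row 5, RS - tile across columns 1-20 and work as-is.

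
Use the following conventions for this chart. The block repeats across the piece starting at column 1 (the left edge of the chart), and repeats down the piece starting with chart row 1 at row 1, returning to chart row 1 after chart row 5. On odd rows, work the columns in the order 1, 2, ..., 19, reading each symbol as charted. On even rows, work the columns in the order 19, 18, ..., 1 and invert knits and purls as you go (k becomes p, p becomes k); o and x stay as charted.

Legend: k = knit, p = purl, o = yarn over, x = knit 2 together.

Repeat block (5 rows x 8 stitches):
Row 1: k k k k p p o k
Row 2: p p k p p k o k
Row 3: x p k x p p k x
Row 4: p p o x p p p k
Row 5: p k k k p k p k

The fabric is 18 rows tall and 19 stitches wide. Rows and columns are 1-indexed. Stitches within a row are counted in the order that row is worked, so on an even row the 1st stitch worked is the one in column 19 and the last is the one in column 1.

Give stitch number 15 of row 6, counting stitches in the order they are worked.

Stitch:
k

Derivation:
For row 6: chart row = ((6-1) mod 5) + 1 = 1; this is a WS (even) row.
Chart row 1 tiled across columns 1-19: k k k k p p o k k k k k p p o k k k k
WS: work from column 19 back to column 1 (reverse the tiled row), swapping k<->p (o and x unchanged).
Row 6 as worked: p p p p o k k p p p p p o k k p p p p
Counting 15 along the worked row gives k.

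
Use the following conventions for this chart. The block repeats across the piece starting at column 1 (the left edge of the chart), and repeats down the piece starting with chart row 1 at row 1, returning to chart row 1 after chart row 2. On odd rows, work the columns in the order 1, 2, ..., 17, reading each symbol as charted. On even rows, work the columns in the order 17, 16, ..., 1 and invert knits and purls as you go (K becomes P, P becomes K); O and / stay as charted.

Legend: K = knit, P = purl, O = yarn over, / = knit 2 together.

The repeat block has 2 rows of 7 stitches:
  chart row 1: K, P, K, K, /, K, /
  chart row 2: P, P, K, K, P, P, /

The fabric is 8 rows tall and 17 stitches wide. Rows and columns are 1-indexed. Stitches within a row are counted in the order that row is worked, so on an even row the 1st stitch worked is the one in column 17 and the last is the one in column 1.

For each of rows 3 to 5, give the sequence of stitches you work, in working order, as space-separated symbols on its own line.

Result:
K P K K / K / K P K K / K / K P K
P K K / K K P P K K / K K P P K K
K P K K / K / K P K K / K / K P K

Derivation:
Row 3: chart row 1, RS - tile across columns 1-17 and work as-is.
Row 4: chart row 2, WS - tiled (columns 1-17): P P K K P P / P P K K P P / P P K; work from column 17 back to 1 with K<->P swapped.
Row 5: chart row 1, RS - tile across columns 1-17 and work as-is.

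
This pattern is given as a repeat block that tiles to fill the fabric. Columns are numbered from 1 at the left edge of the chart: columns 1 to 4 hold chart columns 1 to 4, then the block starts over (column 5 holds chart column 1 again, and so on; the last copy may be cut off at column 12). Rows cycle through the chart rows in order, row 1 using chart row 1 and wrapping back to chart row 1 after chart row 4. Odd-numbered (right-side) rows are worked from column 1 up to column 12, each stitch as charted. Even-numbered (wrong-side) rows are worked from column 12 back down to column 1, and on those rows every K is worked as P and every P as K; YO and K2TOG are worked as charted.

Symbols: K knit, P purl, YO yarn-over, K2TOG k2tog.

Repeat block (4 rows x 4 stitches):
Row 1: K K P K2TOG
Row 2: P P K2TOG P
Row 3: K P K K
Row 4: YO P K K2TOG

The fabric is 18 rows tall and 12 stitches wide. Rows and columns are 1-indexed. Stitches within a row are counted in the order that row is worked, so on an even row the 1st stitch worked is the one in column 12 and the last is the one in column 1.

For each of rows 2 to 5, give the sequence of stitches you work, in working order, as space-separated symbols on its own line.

Result:
K K2TOG K K K K2TOG K K K K2TOG K K
K P K K K P K K K P K K
K2TOG P K YO K2TOG P K YO K2TOG P K YO
K K P K2TOG K K P K2TOG K K P K2TOG

Derivation:
Row 2: chart row 2, WS - tiled (columns 1-12): P P K2TOG P P P K2TOG P P P K2TOG P; work from column 12 back to 1 with K<->P swapped.
Row 3: chart row 3, RS - tile across columns 1-12 and work as-is.
Row 4: chart row 4, WS - tiled (columns 1-12): YO P K K2TOG YO P K K2TOG YO P K K2TOG; work from column 12 back to 1 with K<->P swapped.
Row 5: chart row 1, RS - tile across columns 1-12 and work as-is.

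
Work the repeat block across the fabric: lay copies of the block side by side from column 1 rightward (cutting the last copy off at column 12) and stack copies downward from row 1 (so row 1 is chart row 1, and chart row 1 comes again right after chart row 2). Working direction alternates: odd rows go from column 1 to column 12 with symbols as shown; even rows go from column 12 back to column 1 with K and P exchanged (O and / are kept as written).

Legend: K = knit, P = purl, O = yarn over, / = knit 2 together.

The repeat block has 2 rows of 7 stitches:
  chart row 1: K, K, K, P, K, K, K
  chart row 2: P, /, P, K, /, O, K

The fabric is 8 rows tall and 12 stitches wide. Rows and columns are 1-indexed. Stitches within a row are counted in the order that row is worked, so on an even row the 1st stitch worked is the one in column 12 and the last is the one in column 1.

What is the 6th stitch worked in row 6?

Stitch:
P

Derivation:
Row 6 uses chart row ((6-1) mod 2)+1 = 2. Row 6 is even, so WS.
Chart row 2 tiled across columns 1-12: P / P K / O K P / P K /
WS row: flip the tiled sequence (start at column 12) and apply K<->P; O and / stay.
Row 6 as worked: / P K / K P O / P K / K
Stitch 6 in working order -> P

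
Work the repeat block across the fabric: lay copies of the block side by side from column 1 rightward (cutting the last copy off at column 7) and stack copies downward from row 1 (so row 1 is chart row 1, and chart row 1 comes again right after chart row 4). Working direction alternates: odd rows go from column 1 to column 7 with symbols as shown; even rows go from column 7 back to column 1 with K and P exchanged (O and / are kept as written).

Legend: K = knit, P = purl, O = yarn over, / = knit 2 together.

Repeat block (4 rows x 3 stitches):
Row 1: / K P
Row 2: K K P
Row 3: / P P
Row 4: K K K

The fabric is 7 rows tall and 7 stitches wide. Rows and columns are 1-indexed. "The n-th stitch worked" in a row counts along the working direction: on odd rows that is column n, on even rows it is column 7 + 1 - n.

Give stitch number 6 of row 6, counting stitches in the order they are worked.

For row 6: chart row = ((6-1) mod 4) + 1 = 2; this is a WS (even) row.
Chart row 2 tiled across columns 1-7: K K P K K P K
Wrong side: read the tiled row from column 7 down to 1 and exchange K with P (leave O, /).
Row 6 as worked: P K P P K P P
The 6th stitch worked is P.

Stitch:
P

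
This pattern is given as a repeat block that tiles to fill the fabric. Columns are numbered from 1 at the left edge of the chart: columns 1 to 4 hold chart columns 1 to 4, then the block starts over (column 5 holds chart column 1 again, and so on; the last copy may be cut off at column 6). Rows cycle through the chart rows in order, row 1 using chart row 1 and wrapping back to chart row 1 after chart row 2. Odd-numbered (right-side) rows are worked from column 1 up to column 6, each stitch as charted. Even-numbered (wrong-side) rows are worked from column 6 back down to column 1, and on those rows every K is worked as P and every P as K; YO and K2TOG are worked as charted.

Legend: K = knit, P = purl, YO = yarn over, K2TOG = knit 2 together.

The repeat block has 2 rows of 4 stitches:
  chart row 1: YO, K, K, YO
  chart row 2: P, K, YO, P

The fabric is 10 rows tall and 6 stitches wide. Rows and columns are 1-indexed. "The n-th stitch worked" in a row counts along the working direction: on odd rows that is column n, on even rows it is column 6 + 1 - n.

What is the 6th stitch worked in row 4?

Result:
K

Derivation:
Row 4: (4-1) mod 2 = 1, so use chart row 2. Even row -> WS.
Chart row 2 tiled across columns 1-6: P K YO P P K
WS: work from column 6 back to column 1 (reverse the tiled row), swapping K<->P (YO and K2TOG unchanged).
Row 4 as worked: P K K YO P K
Counting 6 along the worked row gives K.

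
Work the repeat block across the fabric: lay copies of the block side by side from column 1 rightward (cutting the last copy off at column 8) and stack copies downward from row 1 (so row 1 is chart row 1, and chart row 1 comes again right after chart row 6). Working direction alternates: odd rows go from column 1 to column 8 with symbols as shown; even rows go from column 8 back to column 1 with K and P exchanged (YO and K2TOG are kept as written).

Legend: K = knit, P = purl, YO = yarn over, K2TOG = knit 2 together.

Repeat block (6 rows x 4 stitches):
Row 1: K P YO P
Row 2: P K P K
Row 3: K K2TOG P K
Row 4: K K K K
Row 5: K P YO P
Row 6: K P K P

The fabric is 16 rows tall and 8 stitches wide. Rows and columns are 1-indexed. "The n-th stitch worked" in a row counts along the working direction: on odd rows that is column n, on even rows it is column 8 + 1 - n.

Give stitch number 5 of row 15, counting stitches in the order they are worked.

Stitch:
K

Derivation:
For row 15: chart row = ((15-1) mod 6) + 1 = 3; this is a RS (odd) row.
Chart row 3 tiled across columns 1-8: K K2TOG P K K K2TOG P K
RS: work column 1 to column 8, symbols as charted — the tiled row is the row as worked.
Counting 5 along the worked row gives K.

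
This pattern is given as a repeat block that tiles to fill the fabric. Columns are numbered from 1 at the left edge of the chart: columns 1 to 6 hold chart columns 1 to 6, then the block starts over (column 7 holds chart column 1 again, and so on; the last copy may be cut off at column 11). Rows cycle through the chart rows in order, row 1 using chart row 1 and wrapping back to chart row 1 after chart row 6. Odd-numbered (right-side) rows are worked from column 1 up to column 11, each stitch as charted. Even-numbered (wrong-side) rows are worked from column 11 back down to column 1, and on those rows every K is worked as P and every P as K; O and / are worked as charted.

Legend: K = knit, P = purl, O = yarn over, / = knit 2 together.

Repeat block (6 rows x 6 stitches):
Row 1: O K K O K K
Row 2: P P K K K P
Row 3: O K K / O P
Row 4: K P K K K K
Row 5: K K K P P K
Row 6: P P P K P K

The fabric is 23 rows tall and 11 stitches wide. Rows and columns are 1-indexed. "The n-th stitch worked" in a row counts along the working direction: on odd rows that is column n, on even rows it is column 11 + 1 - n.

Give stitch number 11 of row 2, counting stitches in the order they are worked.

Stitch:
K

Derivation:
For row 2: chart row = ((2-1) mod 6) + 1 = 2; this is a WS (even) row.
Chart row 2 tiled across columns 1-11: P P K K K P P P K K K
Wrong side: read the tiled row from column 11 down to 1 and exchange K with P (leave O, /).
Row 2 as worked: P P P K K K P P P K K
Counting 11 along the worked row gives K.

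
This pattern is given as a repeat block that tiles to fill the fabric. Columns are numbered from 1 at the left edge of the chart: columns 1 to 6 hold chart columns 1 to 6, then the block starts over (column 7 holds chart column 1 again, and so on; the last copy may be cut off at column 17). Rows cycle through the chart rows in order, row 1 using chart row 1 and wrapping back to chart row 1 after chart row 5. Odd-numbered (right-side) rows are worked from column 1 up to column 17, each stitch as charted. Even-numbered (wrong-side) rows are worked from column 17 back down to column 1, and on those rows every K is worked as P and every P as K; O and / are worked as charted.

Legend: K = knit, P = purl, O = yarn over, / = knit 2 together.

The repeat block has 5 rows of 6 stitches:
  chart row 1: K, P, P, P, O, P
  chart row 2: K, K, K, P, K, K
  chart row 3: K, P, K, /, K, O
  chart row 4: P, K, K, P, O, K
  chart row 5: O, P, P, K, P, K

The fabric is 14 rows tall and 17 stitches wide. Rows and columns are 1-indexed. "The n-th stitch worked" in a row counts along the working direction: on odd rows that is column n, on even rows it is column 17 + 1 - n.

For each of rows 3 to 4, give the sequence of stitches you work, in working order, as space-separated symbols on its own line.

Row 3: chart row 3, RS - tile across columns 1-17 and work as-is.
Row 4: chart row 4, WS - tiled (columns 1-17): P K K P O K P K K P O K P K K P O; work from column 17 back to 1 with K<->P swapped.

== ROWS AS WORKED ==
K P K / K O K P K / K O K P K / K
O K P P K P O K P P K P O K P P K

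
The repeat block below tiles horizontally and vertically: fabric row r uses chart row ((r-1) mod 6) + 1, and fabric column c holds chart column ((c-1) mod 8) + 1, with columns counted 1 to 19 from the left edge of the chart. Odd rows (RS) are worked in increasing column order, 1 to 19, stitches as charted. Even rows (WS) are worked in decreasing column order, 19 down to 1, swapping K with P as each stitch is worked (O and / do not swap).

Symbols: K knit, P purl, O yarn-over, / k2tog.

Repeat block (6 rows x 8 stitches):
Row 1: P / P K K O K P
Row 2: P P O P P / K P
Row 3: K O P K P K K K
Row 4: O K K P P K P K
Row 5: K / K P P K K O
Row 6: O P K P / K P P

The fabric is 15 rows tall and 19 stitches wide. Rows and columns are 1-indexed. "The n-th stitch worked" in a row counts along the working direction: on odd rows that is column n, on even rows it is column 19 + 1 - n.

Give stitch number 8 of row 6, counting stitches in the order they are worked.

Result:
K

Derivation:
For row 6: chart row = ((6-1) mod 6) + 1 = 6; this is a WS (even) row.
Chart row 6 tiled across columns 1-19: O P K P / K P P O P K P / K P P O P K
WS: work from column 19 back to column 1 (reverse the tiled row), swapping K<->P (O and / unchanged).
Row 6 as worked: P K O K K P / K P K O K K P / K P K O
Counting 8 along the worked row gives K.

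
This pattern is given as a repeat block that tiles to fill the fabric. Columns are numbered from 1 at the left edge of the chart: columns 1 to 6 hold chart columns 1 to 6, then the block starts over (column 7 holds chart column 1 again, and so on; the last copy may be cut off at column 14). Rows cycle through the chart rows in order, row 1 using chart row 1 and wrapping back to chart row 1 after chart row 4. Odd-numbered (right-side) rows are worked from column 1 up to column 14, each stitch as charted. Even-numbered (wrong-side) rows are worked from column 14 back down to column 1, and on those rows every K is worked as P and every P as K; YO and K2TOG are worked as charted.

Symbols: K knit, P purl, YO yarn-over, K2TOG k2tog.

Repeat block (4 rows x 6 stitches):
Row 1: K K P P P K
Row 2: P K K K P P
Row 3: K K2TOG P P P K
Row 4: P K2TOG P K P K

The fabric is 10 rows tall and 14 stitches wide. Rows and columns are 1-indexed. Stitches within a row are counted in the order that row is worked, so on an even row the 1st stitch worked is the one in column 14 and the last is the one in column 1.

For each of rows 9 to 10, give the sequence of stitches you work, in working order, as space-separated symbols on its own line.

Result:
K K P P P K K K P P P K K K
P K K K P P P K K K P P P K

Derivation:
Row 9: chart row 1, RS - tile across columns 1-14 and work as-is.
Row 10: chart row 2, WS - tiled (columns 1-14): P K K K P P P K K K P P P K; work from column 14 back to 1 with K<->P swapped.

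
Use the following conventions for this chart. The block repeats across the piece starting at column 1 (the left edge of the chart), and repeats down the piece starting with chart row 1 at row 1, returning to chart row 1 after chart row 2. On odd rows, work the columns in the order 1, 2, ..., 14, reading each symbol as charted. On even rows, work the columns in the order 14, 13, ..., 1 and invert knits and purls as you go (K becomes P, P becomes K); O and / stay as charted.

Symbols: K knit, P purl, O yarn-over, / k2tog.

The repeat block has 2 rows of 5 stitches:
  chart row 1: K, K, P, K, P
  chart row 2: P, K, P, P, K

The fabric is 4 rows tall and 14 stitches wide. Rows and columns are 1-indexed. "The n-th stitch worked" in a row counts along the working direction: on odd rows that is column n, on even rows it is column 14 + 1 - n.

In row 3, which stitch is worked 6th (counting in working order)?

Stitch:
K

Derivation:
For row 3: chart row = ((3-1) mod 2) + 1 = 1; this is a RS (odd) row.
Chart row 1 tiled across columns 1-14: K K P K P K K P K P K K P K
RS: work column 1 to column 14, symbols as charted — the tiled row is the row as worked.
Counting 6 along the worked row gives K.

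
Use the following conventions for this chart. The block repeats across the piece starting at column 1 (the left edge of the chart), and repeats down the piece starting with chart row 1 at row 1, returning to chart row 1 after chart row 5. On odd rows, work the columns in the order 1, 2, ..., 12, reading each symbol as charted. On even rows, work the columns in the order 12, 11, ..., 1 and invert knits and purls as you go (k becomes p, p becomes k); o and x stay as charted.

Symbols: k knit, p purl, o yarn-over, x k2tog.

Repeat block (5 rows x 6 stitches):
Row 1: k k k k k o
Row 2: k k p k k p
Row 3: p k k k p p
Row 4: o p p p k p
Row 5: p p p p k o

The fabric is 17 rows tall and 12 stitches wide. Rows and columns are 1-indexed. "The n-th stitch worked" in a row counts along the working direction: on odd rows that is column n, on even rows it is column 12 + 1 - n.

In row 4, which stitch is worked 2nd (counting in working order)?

== STITCH ==
p

Derivation:
Row 4 uses chart row ((4-1) mod 5)+1 = 4. Row 4 is even, so WS.
Chart row 4 tiled across columns 1-12: o p p p k p o p p p k p
WS row: flip the tiled sequence (start at column 12) and apply k<->p; o and x stay.
Row 4 as worked: k p k k k o k p k k k o
Stitch 2 in working order -> p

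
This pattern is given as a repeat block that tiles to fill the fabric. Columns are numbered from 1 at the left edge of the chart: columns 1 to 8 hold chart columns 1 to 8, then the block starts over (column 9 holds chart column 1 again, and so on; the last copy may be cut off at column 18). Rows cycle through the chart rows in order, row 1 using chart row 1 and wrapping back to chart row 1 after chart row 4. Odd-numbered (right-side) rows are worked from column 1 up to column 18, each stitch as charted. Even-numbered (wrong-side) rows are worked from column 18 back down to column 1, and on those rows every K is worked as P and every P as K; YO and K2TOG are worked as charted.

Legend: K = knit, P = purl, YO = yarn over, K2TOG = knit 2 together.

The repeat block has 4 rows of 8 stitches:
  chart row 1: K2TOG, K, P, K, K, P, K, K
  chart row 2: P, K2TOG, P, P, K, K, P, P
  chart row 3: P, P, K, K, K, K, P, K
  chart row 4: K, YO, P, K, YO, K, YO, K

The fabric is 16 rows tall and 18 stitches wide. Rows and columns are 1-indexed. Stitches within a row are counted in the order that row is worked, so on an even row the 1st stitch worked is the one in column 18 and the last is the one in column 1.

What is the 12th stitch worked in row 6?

Row 6 uses chart row ((6-1) mod 4)+1 = 2. Row 6 is even, so WS.
Chart row 2 tiled across columns 1-18: P K2TOG P P K K P P P K2TOG P P K K P P P K2TOG
WS row: flip the tiled sequence (start at column 18) and apply K<->P; YO and K2TOG stay.
Row 6 as worked: K2TOG K K K P P K K K2TOG K K K P P K K K2TOG K
The 12th stitch worked is K.

Result:
K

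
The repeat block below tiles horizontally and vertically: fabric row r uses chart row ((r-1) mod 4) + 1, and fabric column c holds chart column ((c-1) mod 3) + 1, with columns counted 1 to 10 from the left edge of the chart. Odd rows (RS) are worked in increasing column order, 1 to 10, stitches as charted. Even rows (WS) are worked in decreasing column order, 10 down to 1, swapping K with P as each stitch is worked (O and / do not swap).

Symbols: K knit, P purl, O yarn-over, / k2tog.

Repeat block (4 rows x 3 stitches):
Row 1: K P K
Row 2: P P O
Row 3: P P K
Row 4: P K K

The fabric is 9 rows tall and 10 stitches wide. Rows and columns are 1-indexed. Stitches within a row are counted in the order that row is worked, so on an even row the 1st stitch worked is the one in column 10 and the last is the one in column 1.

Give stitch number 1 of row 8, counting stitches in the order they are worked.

== STITCH ==
K

Derivation:
For row 8: chart row = ((8-1) mod 4) + 1 = 4; this is a WS (even) row.
Chart row 4 tiled across columns 1-10: P K K P K K P K K P
WS: work from column 10 back to column 1 (reverse the tiled row), swapping K<->P (O and / unchanged).
Row 8 as worked: K P P K P P K P P K
Counting 1 along the worked row gives K.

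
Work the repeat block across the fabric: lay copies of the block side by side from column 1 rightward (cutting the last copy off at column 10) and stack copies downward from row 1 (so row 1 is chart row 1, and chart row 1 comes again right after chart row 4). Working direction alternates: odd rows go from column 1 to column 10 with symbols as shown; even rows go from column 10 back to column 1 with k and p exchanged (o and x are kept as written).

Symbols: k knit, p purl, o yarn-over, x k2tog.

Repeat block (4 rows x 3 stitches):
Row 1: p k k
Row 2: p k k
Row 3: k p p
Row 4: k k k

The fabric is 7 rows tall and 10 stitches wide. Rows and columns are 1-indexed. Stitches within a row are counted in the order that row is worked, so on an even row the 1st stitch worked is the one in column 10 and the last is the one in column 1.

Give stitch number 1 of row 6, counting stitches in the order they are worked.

Row 6: (6-1) mod 4 = 1, so use chart row 2. Even row -> WS.
Chart row 2 tiled across columns 1-10: p k k p k k p k k p
WS row: flip the tiled sequence (start at column 10) and apply k<->p; o and x stay.
Row 6 as worked: k p p k p p k p p k
Stitch 1 in working order -> k

== STITCH ==
k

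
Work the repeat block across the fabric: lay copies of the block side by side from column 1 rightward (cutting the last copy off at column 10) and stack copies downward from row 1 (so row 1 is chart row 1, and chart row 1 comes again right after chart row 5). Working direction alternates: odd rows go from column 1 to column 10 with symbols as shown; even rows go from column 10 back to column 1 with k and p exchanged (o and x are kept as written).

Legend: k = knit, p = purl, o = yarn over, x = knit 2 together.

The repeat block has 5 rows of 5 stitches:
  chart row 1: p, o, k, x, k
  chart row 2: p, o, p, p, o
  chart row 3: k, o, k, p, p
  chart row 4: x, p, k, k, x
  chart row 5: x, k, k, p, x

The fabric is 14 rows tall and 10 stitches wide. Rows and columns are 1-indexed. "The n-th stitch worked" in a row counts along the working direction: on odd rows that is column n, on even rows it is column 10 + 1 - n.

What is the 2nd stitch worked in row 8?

Row 8 uses chart row ((8-1) mod 5)+1 = 3. Row 8 is even, so WS.
Chart row 3 tiled across columns 1-10: k o k p p k o k p p
WS: work from column 10 back to column 1 (reverse the tiled row), swapping k<->p (o and x unchanged).
Row 8 as worked: k k p o p k k p o p
Stitch 2 in working order -> k

Result:
k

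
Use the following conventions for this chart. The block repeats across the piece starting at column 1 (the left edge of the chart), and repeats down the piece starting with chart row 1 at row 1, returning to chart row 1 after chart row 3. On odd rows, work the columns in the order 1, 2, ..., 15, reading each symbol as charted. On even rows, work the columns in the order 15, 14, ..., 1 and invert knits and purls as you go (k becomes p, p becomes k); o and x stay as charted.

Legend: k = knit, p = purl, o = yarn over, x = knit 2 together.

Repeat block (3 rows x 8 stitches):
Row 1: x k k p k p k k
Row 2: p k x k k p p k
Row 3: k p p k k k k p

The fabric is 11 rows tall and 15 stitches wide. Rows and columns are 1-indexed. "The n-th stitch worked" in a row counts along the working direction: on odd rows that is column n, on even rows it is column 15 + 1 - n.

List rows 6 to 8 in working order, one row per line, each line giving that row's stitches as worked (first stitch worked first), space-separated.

Rows as worked:
p p p p k k p k p p p p k k p
x k k p k p k k x k k p k p k
k k p p x p k p k k p p x p k

Derivation:
Row 6: chart row 3, WS - tiled (columns 1-15): k p p k k k k p k p p k k k k; work from column 15 back to 1 with k<->p swapped.
Row 7: chart row 1, RS - tile across columns 1-15 and work as-is.
Row 8: chart row 2, WS - tiled (columns 1-15): p k x k k p p k p k x k k p p; work from column 15 back to 1 with k<->p swapped.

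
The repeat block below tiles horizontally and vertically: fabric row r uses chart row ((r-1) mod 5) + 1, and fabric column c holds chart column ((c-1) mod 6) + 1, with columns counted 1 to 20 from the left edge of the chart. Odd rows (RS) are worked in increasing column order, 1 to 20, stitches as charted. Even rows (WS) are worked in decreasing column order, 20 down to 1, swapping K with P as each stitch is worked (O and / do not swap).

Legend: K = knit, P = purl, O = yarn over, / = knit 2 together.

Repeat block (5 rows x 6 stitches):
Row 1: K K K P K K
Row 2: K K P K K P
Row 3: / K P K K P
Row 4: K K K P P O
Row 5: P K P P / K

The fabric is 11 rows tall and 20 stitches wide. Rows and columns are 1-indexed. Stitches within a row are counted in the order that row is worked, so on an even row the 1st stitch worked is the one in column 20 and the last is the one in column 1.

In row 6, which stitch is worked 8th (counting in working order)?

Stitch:
P

Derivation:
Row 6 uses chart row ((6-1) mod 5)+1 = 1. Row 6 is even, so WS.
Chart row 1 tiled across columns 1-20: K K K P K K K K K P K K K K K P K K K K
Wrong side: read the tiled row from column 20 down to 1 and exchange K with P (leave O, /).
Row 6 as worked: P P P P K P P P P P K P P P P P K P P P
The 8th stitch worked is P.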